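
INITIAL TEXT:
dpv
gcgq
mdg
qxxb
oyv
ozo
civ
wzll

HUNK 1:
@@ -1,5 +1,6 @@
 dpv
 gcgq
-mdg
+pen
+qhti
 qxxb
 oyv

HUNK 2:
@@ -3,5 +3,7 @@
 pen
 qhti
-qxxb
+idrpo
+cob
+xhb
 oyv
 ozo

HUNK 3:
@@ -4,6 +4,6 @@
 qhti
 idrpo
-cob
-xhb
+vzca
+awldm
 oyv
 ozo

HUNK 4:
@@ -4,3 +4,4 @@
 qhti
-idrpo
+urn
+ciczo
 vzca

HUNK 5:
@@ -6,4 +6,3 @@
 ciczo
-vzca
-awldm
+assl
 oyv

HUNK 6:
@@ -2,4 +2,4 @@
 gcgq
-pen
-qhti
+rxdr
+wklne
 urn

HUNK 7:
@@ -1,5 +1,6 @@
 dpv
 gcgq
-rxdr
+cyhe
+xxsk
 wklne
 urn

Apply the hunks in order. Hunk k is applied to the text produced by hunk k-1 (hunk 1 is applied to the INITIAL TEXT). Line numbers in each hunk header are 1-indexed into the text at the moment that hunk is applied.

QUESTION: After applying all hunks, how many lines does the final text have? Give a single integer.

Answer: 12

Derivation:
Hunk 1: at line 1 remove [mdg] add [pen,qhti] -> 9 lines: dpv gcgq pen qhti qxxb oyv ozo civ wzll
Hunk 2: at line 3 remove [qxxb] add [idrpo,cob,xhb] -> 11 lines: dpv gcgq pen qhti idrpo cob xhb oyv ozo civ wzll
Hunk 3: at line 4 remove [cob,xhb] add [vzca,awldm] -> 11 lines: dpv gcgq pen qhti idrpo vzca awldm oyv ozo civ wzll
Hunk 4: at line 4 remove [idrpo] add [urn,ciczo] -> 12 lines: dpv gcgq pen qhti urn ciczo vzca awldm oyv ozo civ wzll
Hunk 5: at line 6 remove [vzca,awldm] add [assl] -> 11 lines: dpv gcgq pen qhti urn ciczo assl oyv ozo civ wzll
Hunk 6: at line 2 remove [pen,qhti] add [rxdr,wklne] -> 11 lines: dpv gcgq rxdr wklne urn ciczo assl oyv ozo civ wzll
Hunk 7: at line 1 remove [rxdr] add [cyhe,xxsk] -> 12 lines: dpv gcgq cyhe xxsk wklne urn ciczo assl oyv ozo civ wzll
Final line count: 12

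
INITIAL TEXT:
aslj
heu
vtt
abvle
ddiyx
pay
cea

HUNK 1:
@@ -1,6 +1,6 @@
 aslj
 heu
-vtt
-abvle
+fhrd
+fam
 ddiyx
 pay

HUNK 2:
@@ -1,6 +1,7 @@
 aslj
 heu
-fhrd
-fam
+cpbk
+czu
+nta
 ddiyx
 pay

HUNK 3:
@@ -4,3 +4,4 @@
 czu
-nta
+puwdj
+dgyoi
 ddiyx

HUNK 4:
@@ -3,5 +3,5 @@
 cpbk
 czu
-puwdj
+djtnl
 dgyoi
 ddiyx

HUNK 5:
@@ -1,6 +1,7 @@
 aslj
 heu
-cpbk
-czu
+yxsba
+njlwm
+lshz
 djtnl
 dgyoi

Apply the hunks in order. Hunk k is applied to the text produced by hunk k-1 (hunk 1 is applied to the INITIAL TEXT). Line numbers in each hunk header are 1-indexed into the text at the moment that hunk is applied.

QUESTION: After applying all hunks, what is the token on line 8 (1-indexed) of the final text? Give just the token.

Hunk 1: at line 1 remove [vtt,abvle] add [fhrd,fam] -> 7 lines: aslj heu fhrd fam ddiyx pay cea
Hunk 2: at line 1 remove [fhrd,fam] add [cpbk,czu,nta] -> 8 lines: aslj heu cpbk czu nta ddiyx pay cea
Hunk 3: at line 4 remove [nta] add [puwdj,dgyoi] -> 9 lines: aslj heu cpbk czu puwdj dgyoi ddiyx pay cea
Hunk 4: at line 3 remove [puwdj] add [djtnl] -> 9 lines: aslj heu cpbk czu djtnl dgyoi ddiyx pay cea
Hunk 5: at line 1 remove [cpbk,czu] add [yxsba,njlwm,lshz] -> 10 lines: aslj heu yxsba njlwm lshz djtnl dgyoi ddiyx pay cea
Final line 8: ddiyx

Answer: ddiyx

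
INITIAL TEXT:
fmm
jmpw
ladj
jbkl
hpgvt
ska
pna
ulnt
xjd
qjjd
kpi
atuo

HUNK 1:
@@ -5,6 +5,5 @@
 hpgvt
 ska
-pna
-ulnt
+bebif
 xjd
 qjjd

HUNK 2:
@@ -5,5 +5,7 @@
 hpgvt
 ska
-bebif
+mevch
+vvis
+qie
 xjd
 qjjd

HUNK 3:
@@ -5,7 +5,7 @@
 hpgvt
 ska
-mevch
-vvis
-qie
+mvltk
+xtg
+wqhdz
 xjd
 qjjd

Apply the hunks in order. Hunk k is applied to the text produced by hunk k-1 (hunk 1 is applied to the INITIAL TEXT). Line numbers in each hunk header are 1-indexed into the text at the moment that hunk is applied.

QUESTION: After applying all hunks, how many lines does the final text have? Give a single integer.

Answer: 13

Derivation:
Hunk 1: at line 5 remove [pna,ulnt] add [bebif] -> 11 lines: fmm jmpw ladj jbkl hpgvt ska bebif xjd qjjd kpi atuo
Hunk 2: at line 5 remove [bebif] add [mevch,vvis,qie] -> 13 lines: fmm jmpw ladj jbkl hpgvt ska mevch vvis qie xjd qjjd kpi atuo
Hunk 3: at line 5 remove [mevch,vvis,qie] add [mvltk,xtg,wqhdz] -> 13 lines: fmm jmpw ladj jbkl hpgvt ska mvltk xtg wqhdz xjd qjjd kpi atuo
Final line count: 13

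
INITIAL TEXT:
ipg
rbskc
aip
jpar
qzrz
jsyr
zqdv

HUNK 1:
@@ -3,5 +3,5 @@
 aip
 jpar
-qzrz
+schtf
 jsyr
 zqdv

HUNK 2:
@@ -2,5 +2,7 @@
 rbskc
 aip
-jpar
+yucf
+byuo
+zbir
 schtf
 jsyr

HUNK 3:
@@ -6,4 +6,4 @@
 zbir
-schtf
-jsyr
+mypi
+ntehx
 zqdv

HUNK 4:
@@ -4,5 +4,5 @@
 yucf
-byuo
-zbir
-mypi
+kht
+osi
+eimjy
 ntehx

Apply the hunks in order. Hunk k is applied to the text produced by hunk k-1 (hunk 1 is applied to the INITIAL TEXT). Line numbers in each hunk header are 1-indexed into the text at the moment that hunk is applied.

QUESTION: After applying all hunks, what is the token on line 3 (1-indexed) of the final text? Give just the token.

Hunk 1: at line 3 remove [qzrz] add [schtf] -> 7 lines: ipg rbskc aip jpar schtf jsyr zqdv
Hunk 2: at line 2 remove [jpar] add [yucf,byuo,zbir] -> 9 lines: ipg rbskc aip yucf byuo zbir schtf jsyr zqdv
Hunk 3: at line 6 remove [schtf,jsyr] add [mypi,ntehx] -> 9 lines: ipg rbskc aip yucf byuo zbir mypi ntehx zqdv
Hunk 4: at line 4 remove [byuo,zbir,mypi] add [kht,osi,eimjy] -> 9 lines: ipg rbskc aip yucf kht osi eimjy ntehx zqdv
Final line 3: aip

Answer: aip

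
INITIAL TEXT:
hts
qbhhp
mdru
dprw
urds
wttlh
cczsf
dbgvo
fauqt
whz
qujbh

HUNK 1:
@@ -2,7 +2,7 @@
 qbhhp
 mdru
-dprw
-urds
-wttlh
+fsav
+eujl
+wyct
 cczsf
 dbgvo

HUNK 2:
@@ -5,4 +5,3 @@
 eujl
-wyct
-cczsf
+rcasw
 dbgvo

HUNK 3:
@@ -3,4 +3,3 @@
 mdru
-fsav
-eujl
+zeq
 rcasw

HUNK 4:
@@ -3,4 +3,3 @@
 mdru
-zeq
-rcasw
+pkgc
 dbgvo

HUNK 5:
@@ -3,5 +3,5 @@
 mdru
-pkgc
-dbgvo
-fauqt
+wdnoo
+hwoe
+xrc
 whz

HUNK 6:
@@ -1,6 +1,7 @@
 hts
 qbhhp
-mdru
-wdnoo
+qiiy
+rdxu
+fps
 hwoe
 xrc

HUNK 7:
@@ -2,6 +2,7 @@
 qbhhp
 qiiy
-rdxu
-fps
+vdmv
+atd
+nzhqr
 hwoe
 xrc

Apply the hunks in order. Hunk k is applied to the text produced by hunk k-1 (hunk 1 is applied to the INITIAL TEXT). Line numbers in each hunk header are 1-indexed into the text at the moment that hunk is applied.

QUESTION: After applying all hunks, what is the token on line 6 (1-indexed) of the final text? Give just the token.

Hunk 1: at line 2 remove [dprw,urds,wttlh] add [fsav,eujl,wyct] -> 11 lines: hts qbhhp mdru fsav eujl wyct cczsf dbgvo fauqt whz qujbh
Hunk 2: at line 5 remove [wyct,cczsf] add [rcasw] -> 10 lines: hts qbhhp mdru fsav eujl rcasw dbgvo fauqt whz qujbh
Hunk 3: at line 3 remove [fsav,eujl] add [zeq] -> 9 lines: hts qbhhp mdru zeq rcasw dbgvo fauqt whz qujbh
Hunk 4: at line 3 remove [zeq,rcasw] add [pkgc] -> 8 lines: hts qbhhp mdru pkgc dbgvo fauqt whz qujbh
Hunk 5: at line 3 remove [pkgc,dbgvo,fauqt] add [wdnoo,hwoe,xrc] -> 8 lines: hts qbhhp mdru wdnoo hwoe xrc whz qujbh
Hunk 6: at line 1 remove [mdru,wdnoo] add [qiiy,rdxu,fps] -> 9 lines: hts qbhhp qiiy rdxu fps hwoe xrc whz qujbh
Hunk 7: at line 2 remove [rdxu,fps] add [vdmv,atd,nzhqr] -> 10 lines: hts qbhhp qiiy vdmv atd nzhqr hwoe xrc whz qujbh
Final line 6: nzhqr

Answer: nzhqr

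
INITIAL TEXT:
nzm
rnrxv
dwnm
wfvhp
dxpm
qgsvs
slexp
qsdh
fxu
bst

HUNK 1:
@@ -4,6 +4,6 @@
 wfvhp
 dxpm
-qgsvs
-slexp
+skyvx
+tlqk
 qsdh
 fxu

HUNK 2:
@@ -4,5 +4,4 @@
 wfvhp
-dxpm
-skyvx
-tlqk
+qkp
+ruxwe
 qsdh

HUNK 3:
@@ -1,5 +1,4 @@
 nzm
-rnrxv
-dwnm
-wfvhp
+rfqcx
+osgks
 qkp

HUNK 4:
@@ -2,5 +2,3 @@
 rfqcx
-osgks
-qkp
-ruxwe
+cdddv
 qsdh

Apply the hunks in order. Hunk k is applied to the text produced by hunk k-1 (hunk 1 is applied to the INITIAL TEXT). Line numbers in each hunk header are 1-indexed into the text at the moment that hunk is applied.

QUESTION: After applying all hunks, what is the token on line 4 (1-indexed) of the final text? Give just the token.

Hunk 1: at line 4 remove [qgsvs,slexp] add [skyvx,tlqk] -> 10 lines: nzm rnrxv dwnm wfvhp dxpm skyvx tlqk qsdh fxu bst
Hunk 2: at line 4 remove [dxpm,skyvx,tlqk] add [qkp,ruxwe] -> 9 lines: nzm rnrxv dwnm wfvhp qkp ruxwe qsdh fxu bst
Hunk 3: at line 1 remove [rnrxv,dwnm,wfvhp] add [rfqcx,osgks] -> 8 lines: nzm rfqcx osgks qkp ruxwe qsdh fxu bst
Hunk 4: at line 2 remove [osgks,qkp,ruxwe] add [cdddv] -> 6 lines: nzm rfqcx cdddv qsdh fxu bst
Final line 4: qsdh

Answer: qsdh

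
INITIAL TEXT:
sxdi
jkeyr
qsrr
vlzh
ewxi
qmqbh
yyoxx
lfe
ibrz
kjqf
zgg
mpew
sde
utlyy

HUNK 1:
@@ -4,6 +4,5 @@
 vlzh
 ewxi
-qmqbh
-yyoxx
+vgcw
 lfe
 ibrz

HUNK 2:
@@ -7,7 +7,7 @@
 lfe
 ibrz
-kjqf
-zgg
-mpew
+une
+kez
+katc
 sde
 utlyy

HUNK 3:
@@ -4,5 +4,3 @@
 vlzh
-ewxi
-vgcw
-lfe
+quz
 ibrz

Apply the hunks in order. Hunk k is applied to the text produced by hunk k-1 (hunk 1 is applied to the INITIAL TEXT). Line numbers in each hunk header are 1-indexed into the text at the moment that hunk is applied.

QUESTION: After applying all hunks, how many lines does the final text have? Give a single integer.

Answer: 11

Derivation:
Hunk 1: at line 4 remove [qmqbh,yyoxx] add [vgcw] -> 13 lines: sxdi jkeyr qsrr vlzh ewxi vgcw lfe ibrz kjqf zgg mpew sde utlyy
Hunk 2: at line 7 remove [kjqf,zgg,mpew] add [une,kez,katc] -> 13 lines: sxdi jkeyr qsrr vlzh ewxi vgcw lfe ibrz une kez katc sde utlyy
Hunk 3: at line 4 remove [ewxi,vgcw,lfe] add [quz] -> 11 lines: sxdi jkeyr qsrr vlzh quz ibrz une kez katc sde utlyy
Final line count: 11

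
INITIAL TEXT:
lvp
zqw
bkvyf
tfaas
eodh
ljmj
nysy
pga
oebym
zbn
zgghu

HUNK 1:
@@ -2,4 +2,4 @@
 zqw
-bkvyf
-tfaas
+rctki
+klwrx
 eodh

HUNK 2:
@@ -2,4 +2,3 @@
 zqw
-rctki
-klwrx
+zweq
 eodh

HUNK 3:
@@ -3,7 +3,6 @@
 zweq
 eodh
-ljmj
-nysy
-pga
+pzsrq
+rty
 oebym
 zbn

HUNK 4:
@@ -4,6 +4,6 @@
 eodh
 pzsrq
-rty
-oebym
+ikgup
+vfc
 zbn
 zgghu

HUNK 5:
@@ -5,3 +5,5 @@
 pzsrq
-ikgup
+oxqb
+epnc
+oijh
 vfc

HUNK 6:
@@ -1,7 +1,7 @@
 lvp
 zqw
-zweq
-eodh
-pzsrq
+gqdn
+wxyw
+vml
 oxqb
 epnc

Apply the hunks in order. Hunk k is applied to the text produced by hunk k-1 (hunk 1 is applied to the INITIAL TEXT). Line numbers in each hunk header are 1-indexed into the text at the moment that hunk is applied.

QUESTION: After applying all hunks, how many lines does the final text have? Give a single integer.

Answer: 11

Derivation:
Hunk 1: at line 2 remove [bkvyf,tfaas] add [rctki,klwrx] -> 11 lines: lvp zqw rctki klwrx eodh ljmj nysy pga oebym zbn zgghu
Hunk 2: at line 2 remove [rctki,klwrx] add [zweq] -> 10 lines: lvp zqw zweq eodh ljmj nysy pga oebym zbn zgghu
Hunk 3: at line 3 remove [ljmj,nysy,pga] add [pzsrq,rty] -> 9 lines: lvp zqw zweq eodh pzsrq rty oebym zbn zgghu
Hunk 4: at line 4 remove [rty,oebym] add [ikgup,vfc] -> 9 lines: lvp zqw zweq eodh pzsrq ikgup vfc zbn zgghu
Hunk 5: at line 5 remove [ikgup] add [oxqb,epnc,oijh] -> 11 lines: lvp zqw zweq eodh pzsrq oxqb epnc oijh vfc zbn zgghu
Hunk 6: at line 1 remove [zweq,eodh,pzsrq] add [gqdn,wxyw,vml] -> 11 lines: lvp zqw gqdn wxyw vml oxqb epnc oijh vfc zbn zgghu
Final line count: 11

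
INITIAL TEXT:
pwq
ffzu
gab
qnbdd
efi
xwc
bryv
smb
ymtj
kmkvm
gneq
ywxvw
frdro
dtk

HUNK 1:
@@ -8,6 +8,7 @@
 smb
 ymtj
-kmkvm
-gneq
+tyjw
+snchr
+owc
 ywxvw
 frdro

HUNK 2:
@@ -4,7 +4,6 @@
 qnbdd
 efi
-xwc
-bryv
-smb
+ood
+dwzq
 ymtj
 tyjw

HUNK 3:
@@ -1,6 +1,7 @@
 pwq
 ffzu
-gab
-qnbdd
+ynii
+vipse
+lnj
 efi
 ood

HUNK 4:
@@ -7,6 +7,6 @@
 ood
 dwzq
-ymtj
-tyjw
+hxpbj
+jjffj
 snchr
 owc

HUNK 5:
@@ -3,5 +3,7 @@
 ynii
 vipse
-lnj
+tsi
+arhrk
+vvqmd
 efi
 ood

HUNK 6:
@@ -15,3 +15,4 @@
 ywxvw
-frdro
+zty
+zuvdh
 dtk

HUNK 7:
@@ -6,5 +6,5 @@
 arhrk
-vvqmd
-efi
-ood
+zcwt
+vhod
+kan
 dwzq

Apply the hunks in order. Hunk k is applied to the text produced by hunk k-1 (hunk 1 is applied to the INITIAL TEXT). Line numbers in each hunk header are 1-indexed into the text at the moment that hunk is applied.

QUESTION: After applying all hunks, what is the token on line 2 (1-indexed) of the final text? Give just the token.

Hunk 1: at line 8 remove [kmkvm,gneq] add [tyjw,snchr,owc] -> 15 lines: pwq ffzu gab qnbdd efi xwc bryv smb ymtj tyjw snchr owc ywxvw frdro dtk
Hunk 2: at line 4 remove [xwc,bryv,smb] add [ood,dwzq] -> 14 lines: pwq ffzu gab qnbdd efi ood dwzq ymtj tyjw snchr owc ywxvw frdro dtk
Hunk 3: at line 1 remove [gab,qnbdd] add [ynii,vipse,lnj] -> 15 lines: pwq ffzu ynii vipse lnj efi ood dwzq ymtj tyjw snchr owc ywxvw frdro dtk
Hunk 4: at line 7 remove [ymtj,tyjw] add [hxpbj,jjffj] -> 15 lines: pwq ffzu ynii vipse lnj efi ood dwzq hxpbj jjffj snchr owc ywxvw frdro dtk
Hunk 5: at line 3 remove [lnj] add [tsi,arhrk,vvqmd] -> 17 lines: pwq ffzu ynii vipse tsi arhrk vvqmd efi ood dwzq hxpbj jjffj snchr owc ywxvw frdro dtk
Hunk 6: at line 15 remove [frdro] add [zty,zuvdh] -> 18 lines: pwq ffzu ynii vipse tsi arhrk vvqmd efi ood dwzq hxpbj jjffj snchr owc ywxvw zty zuvdh dtk
Hunk 7: at line 6 remove [vvqmd,efi,ood] add [zcwt,vhod,kan] -> 18 lines: pwq ffzu ynii vipse tsi arhrk zcwt vhod kan dwzq hxpbj jjffj snchr owc ywxvw zty zuvdh dtk
Final line 2: ffzu

Answer: ffzu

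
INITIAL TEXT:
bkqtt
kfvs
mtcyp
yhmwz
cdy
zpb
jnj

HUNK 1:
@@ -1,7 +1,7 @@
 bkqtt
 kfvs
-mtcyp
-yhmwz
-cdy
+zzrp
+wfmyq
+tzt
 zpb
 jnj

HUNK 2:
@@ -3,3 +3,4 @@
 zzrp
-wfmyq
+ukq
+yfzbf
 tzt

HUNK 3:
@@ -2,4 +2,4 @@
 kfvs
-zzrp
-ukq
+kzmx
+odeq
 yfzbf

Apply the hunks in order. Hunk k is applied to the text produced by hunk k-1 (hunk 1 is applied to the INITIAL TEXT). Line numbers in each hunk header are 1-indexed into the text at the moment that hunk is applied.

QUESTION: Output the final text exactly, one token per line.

Hunk 1: at line 1 remove [mtcyp,yhmwz,cdy] add [zzrp,wfmyq,tzt] -> 7 lines: bkqtt kfvs zzrp wfmyq tzt zpb jnj
Hunk 2: at line 3 remove [wfmyq] add [ukq,yfzbf] -> 8 lines: bkqtt kfvs zzrp ukq yfzbf tzt zpb jnj
Hunk 3: at line 2 remove [zzrp,ukq] add [kzmx,odeq] -> 8 lines: bkqtt kfvs kzmx odeq yfzbf tzt zpb jnj

Answer: bkqtt
kfvs
kzmx
odeq
yfzbf
tzt
zpb
jnj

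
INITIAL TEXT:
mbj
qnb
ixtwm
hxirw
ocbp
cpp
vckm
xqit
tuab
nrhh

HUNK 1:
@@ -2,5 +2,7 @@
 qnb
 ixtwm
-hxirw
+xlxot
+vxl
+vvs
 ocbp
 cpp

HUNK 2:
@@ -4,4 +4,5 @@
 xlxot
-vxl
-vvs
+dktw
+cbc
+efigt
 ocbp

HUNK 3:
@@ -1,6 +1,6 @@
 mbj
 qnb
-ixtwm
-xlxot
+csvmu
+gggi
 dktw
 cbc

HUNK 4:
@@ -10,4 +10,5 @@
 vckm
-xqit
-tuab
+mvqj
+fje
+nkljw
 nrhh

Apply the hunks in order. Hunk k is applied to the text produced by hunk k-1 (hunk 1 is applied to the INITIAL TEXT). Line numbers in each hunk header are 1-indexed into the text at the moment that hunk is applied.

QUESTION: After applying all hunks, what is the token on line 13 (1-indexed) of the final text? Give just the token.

Answer: nkljw

Derivation:
Hunk 1: at line 2 remove [hxirw] add [xlxot,vxl,vvs] -> 12 lines: mbj qnb ixtwm xlxot vxl vvs ocbp cpp vckm xqit tuab nrhh
Hunk 2: at line 4 remove [vxl,vvs] add [dktw,cbc,efigt] -> 13 lines: mbj qnb ixtwm xlxot dktw cbc efigt ocbp cpp vckm xqit tuab nrhh
Hunk 3: at line 1 remove [ixtwm,xlxot] add [csvmu,gggi] -> 13 lines: mbj qnb csvmu gggi dktw cbc efigt ocbp cpp vckm xqit tuab nrhh
Hunk 4: at line 10 remove [xqit,tuab] add [mvqj,fje,nkljw] -> 14 lines: mbj qnb csvmu gggi dktw cbc efigt ocbp cpp vckm mvqj fje nkljw nrhh
Final line 13: nkljw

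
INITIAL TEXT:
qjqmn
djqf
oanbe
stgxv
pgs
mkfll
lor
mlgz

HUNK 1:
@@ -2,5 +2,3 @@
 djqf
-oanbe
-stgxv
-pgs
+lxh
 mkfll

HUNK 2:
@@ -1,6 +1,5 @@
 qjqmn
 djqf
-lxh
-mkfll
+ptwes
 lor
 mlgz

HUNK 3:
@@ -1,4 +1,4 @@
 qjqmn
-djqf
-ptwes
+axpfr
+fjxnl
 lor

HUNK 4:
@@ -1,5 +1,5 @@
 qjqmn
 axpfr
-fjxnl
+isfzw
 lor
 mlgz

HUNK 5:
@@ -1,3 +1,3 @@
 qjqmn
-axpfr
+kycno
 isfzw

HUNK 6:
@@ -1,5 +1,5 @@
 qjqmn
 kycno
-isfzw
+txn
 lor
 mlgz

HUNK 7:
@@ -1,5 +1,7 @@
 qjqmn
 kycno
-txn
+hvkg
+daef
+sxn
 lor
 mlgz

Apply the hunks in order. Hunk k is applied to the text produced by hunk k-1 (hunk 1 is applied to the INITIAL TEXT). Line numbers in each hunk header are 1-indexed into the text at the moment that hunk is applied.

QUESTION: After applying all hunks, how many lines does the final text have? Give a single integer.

Hunk 1: at line 2 remove [oanbe,stgxv,pgs] add [lxh] -> 6 lines: qjqmn djqf lxh mkfll lor mlgz
Hunk 2: at line 1 remove [lxh,mkfll] add [ptwes] -> 5 lines: qjqmn djqf ptwes lor mlgz
Hunk 3: at line 1 remove [djqf,ptwes] add [axpfr,fjxnl] -> 5 lines: qjqmn axpfr fjxnl lor mlgz
Hunk 4: at line 1 remove [fjxnl] add [isfzw] -> 5 lines: qjqmn axpfr isfzw lor mlgz
Hunk 5: at line 1 remove [axpfr] add [kycno] -> 5 lines: qjqmn kycno isfzw lor mlgz
Hunk 6: at line 1 remove [isfzw] add [txn] -> 5 lines: qjqmn kycno txn lor mlgz
Hunk 7: at line 1 remove [txn] add [hvkg,daef,sxn] -> 7 lines: qjqmn kycno hvkg daef sxn lor mlgz
Final line count: 7

Answer: 7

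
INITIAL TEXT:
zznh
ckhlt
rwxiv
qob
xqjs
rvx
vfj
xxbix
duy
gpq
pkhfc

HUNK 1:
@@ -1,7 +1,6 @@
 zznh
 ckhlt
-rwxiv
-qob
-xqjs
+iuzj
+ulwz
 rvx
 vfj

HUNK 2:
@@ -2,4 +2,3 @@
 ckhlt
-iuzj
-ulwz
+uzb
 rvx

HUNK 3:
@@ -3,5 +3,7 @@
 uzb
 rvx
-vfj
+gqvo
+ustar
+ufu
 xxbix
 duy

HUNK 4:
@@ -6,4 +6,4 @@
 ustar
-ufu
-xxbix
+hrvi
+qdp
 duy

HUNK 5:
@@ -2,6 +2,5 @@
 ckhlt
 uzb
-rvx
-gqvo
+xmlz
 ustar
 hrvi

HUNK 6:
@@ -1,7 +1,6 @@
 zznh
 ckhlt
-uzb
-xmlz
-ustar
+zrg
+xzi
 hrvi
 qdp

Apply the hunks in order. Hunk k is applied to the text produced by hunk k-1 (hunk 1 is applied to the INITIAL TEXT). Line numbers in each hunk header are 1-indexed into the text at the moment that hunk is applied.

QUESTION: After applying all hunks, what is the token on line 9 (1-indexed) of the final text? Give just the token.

Hunk 1: at line 1 remove [rwxiv,qob,xqjs] add [iuzj,ulwz] -> 10 lines: zznh ckhlt iuzj ulwz rvx vfj xxbix duy gpq pkhfc
Hunk 2: at line 2 remove [iuzj,ulwz] add [uzb] -> 9 lines: zznh ckhlt uzb rvx vfj xxbix duy gpq pkhfc
Hunk 3: at line 3 remove [vfj] add [gqvo,ustar,ufu] -> 11 lines: zznh ckhlt uzb rvx gqvo ustar ufu xxbix duy gpq pkhfc
Hunk 4: at line 6 remove [ufu,xxbix] add [hrvi,qdp] -> 11 lines: zznh ckhlt uzb rvx gqvo ustar hrvi qdp duy gpq pkhfc
Hunk 5: at line 2 remove [rvx,gqvo] add [xmlz] -> 10 lines: zznh ckhlt uzb xmlz ustar hrvi qdp duy gpq pkhfc
Hunk 6: at line 1 remove [uzb,xmlz,ustar] add [zrg,xzi] -> 9 lines: zznh ckhlt zrg xzi hrvi qdp duy gpq pkhfc
Final line 9: pkhfc

Answer: pkhfc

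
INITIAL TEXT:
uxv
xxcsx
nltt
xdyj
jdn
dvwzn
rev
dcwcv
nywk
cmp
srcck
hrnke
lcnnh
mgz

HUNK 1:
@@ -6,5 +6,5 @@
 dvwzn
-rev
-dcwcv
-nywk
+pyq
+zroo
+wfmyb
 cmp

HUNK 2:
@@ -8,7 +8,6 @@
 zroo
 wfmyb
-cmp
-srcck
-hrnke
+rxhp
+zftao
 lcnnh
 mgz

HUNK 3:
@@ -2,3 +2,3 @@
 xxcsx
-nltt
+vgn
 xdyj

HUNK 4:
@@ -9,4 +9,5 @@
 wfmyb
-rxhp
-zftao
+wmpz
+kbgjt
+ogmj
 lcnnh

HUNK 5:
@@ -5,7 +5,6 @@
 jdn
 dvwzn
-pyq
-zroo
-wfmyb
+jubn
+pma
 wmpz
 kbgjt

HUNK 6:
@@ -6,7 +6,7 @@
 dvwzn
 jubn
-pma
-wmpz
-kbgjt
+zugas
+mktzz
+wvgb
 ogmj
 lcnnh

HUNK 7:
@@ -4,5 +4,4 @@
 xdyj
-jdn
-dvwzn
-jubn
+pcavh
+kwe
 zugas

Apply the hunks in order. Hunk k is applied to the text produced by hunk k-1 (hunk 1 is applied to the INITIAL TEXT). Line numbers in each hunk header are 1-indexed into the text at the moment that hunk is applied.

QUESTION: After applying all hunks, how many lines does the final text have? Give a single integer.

Hunk 1: at line 6 remove [rev,dcwcv,nywk] add [pyq,zroo,wfmyb] -> 14 lines: uxv xxcsx nltt xdyj jdn dvwzn pyq zroo wfmyb cmp srcck hrnke lcnnh mgz
Hunk 2: at line 8 remove [cmp,srcck,hrnke] add [rxhp,zftao] -> 13 lines: uxv xxcsx nltt xdyj jdn dvwzn pyq zroo wfmyb rxhp zftao lcnnh mgz
Hunk 3: at line 2 remove [nltt] add [vgn] -> 13 lines: uxv xxcsx vgn xdyj jdn dvwzn pyq zroo wfmyb rxhp zftao lcnnh mgz
Hunk 4: at line 9 remove [rxhp,zftao] add [wmpz,kbgjt,ogmj] -> 14 lines: uxv xxcsx vgn xdyj jdn dvwzn pyq zroo wfmyb wmpz kbgjt ogmj lcnnh mgz
Hunk 5: at line 5 remove [pyq,zroo,wfmyb] add [jubn,pma] -> 13 lines: uxv xxcsx vgn xdyj jdn dvwzn jubn pma wmpz kbgjt ogmj lcnnh mgz
Hunk 6: at line 6 remove [pma,wmpz,kbgjt] add [zugas,mktzz,wvgb] -> 13 lines: uxv xxcsx vgn xdyj jdn dvwzn jubn zugas mktzz wvgb ogmj lcnnh mgz
Hunk 7: at line 4 remove [jdn,dvwzn,jubn] add [pcavh,kwe] -> 12 lines: uxv xxcsx vgn xdyj pcavh kwe zugas mktzz wvgb ogmj lcnnh mgz
Final line count: 12

Answer: 12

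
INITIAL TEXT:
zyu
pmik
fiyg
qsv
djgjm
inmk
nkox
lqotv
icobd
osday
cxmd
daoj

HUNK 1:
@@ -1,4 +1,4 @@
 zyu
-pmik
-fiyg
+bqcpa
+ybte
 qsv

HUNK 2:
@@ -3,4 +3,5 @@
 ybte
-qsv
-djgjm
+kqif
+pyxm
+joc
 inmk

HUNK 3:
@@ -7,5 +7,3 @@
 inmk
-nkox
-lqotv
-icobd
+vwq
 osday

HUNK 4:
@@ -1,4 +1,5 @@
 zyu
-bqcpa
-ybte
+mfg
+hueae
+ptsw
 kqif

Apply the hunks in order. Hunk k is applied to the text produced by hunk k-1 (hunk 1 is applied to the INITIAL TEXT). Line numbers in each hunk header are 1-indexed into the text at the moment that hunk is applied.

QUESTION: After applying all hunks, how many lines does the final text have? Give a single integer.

Answer: 12

Derivation:
Hunk 1: at line 1 remove [pmik,fiyg] add [bqcpa,ybte] -> 12 lines: zyu bqcpa ybte qsv djgjm inmk nkox lqotv icobd osday cxmd daoj
Hunk 2: at line 3 remove [qsv,djgjm] add [kqif,pyxm,joc] -> 13 lines: zyu bqcpa ybte kqif pyxm joc inmk nkox lqotv icobd osday cxmd daoj
Hunk 3: at line 7 remove [nkox,lqotv,icobd] add [vwq] -> 11 lines: zyu bqcpa ybte kqif pyxm joc inmk vwq osday cxmd daoj
Hunk 4: at line 1 remove [bqcpa,ybte] add [mfg,hueae,ptsw] -> 12 lines: zyu mfg hueae ptsw kqif pyxm joc inmk vwq osday cxmd daoj
Final line count: 12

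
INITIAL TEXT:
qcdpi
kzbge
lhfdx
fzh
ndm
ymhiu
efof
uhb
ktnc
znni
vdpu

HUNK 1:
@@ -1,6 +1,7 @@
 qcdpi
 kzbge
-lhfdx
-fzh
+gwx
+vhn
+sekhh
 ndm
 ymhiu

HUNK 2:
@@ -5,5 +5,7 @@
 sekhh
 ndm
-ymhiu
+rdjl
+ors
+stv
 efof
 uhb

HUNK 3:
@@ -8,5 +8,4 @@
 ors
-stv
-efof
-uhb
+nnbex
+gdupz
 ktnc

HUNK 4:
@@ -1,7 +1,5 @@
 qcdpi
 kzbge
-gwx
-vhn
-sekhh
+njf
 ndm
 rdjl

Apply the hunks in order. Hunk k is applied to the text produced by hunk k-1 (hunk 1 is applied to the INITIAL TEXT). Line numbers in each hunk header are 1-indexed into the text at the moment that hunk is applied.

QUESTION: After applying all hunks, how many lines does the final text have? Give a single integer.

Answer: 11

Derivation:
Hunk 1: at line 1 remove [lhfdx,fzh] add [gwx,vhn,sekhh] -> 12 lines: qcdpi kzbge gwx vhn sekhh ndm ymhiu efof uhb ktnc znni vdpu
Hunk 2: at line 5 remove [ymhiu] add [rdjl,ors,stv] -> 14 lines: qcdpi kzbge gwx vhn sekhh ndm rdjl ors stv efof uhb ktnc znni vdpu
Hunk 3: at line 8 remove [stv,efof,uhb] add [nnbex,gdupz] -> 13 lines: qcdpi kzbge gwx vhn sekhh ndm rdjl ors nnbex gdupz ktnc znni vdpu
Hunk 4: at line 1 remove [gwx,vhn,sekhh] add [njf] -> 11 lines: qcdpi kzbge njf ndm rdjl ors nnbex gdupz ktnc znni vdpu
Final line count: 11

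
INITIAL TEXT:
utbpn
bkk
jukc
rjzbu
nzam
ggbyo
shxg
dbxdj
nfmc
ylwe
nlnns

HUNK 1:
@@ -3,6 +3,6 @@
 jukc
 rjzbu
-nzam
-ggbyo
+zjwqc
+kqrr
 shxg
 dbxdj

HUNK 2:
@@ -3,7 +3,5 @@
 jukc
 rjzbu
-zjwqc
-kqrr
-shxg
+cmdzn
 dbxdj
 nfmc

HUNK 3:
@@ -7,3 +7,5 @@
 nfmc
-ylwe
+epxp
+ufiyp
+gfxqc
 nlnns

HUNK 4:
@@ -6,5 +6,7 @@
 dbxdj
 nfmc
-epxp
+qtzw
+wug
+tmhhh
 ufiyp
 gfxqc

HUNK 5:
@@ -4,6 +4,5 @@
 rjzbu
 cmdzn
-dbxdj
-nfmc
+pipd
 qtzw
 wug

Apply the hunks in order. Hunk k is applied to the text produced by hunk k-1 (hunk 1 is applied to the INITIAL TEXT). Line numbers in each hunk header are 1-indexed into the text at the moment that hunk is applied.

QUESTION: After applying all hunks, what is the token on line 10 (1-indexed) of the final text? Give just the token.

Hunk 1: at line 3 remove [nzam,ggbyo] add [zjwqc,kqrr] -> 11 lines: utbpn bkk jukc rjzbu zjwqc kqrr shxg dbxdj nfmc ylwe nlnns
Hunk 2: at line 3 remove [zjwqc,kqrr,shxg] add [cmdzn] -> 9 lines: utbpn bkk jukc rjzbu cmdzn dbxdj nfmc ylwe nlnns
Hunk 3: at line 7 remove [ylwe] add [epxp,ufiyp,gfxqc] -> 11 lines: utbpn bkk jukc rjzbu cmdzn dbxdj nfmc epxp ufiyp gfxqc nlnns
Hunk 4: at line 6 remove [epxp] add [qtzw,wug,tmhhh] -> 13 lines: utbpn bkk jukc rjzbu cmdzn dbxdj nfmc qtzw wug tmhhh ufiyp gfxqc nlnns
Hunk 5: at line 4 remove [dbxdj,nfmc] add [pipd] -> 12 lines: utbpn bkk jukc rjzbu cmdzn pipd qtzw wug tmhhh ufiyp gfxqc nlnns
Final line 10: ufiyp

Answer: ufiyp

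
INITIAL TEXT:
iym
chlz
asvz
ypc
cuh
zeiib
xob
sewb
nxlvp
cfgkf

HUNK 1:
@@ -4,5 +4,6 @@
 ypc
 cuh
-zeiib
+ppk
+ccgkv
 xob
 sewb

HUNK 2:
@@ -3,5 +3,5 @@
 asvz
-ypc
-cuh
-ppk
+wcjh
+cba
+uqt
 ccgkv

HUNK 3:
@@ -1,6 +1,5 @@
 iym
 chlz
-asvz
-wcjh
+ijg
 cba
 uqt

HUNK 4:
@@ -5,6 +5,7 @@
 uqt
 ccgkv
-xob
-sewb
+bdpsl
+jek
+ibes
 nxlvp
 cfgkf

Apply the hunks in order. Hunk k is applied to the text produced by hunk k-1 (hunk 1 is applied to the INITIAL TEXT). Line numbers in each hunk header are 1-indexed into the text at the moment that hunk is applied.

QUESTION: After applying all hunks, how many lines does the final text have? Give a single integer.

Answer: 11

Derivation:
Hunk 1: at line 4 remove [zeiib] add [ppk,ccgkv] -> 11 lines: iym chlz asvz ypc cuh ppk ccgkv xob sewb nxlvp cfgkf
Hunk 2: at line 3 remove [ypc,cuh,ppk] add [wcjh,cba,uqt] -> 11 lines: iym chlz asvz wcjh cba uqt ccgkv xob sewb nxlvp cfgkf
Hunk 3: at line 1 remove [asvz,wcjh] add [ijg] -> 10 lines: iym chlz ijg cba uqt ccgkv xob sewb nxlvp cfgkf
Hunk 4: at line 5 remove [xob,sewb] add [bdpsl,jek,ibes] -> 11 lines: iym chlz ijg cba uqt ccgkv bdpsl jek ibes nxlvp cfgkf
Final line count: 11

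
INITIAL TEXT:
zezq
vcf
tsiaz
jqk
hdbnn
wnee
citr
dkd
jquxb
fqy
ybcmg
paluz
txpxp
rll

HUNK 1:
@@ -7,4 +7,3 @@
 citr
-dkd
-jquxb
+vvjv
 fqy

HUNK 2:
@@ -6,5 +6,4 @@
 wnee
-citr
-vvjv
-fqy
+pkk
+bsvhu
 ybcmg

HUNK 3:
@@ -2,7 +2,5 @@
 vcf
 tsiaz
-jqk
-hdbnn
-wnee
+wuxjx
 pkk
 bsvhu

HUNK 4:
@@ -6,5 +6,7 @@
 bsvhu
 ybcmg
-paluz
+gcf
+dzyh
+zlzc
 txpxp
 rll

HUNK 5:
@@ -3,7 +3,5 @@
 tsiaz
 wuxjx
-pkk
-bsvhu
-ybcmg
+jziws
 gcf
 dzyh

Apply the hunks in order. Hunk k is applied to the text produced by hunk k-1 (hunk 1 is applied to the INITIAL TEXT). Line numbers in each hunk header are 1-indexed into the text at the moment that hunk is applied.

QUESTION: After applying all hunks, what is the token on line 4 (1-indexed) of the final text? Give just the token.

Hunk 1: at line 7 remove [dkd,jquxb] add [vvjv] -> 13 lines: zezq vcf tsiaz jqk hdbnn wnee citr vvjv fqy ybcmg paluz txpxp rll
Hunk 2: at line 6 remove [citr,vvjv,fqy] add [pkk,bsvhu] -> 12 lines: zezq vcf tsiaz jqk hdbnn wnee pkk bsvhu ybcmg paluz txpxp rll
Hunk 3: at line 2 remove [jqk,hdbnn,wnee] add [wuxjx] -> 10 lines: zezq vcf tsiaz wuxjx pkk bsvhu ybcmg paluz txpxp rll
Hunk 4: at line 6 remove [paluz] add [gcf,dzyh,zlzc] -> 12 lines: zezq vcf tsiaz wuxjx pkk bsvhu ybcmg gcf dzyh zlzc txpxp rll
Hunk 5: at line 3 remove [pkk,bsvhu,ybcmg] add [jziws] -> 10 lines: zezq vcf tsiaz wuxjx jziws gcf dzyh zlzc txpxp rll
Final line 4: wuxjx

Answer: wuxjx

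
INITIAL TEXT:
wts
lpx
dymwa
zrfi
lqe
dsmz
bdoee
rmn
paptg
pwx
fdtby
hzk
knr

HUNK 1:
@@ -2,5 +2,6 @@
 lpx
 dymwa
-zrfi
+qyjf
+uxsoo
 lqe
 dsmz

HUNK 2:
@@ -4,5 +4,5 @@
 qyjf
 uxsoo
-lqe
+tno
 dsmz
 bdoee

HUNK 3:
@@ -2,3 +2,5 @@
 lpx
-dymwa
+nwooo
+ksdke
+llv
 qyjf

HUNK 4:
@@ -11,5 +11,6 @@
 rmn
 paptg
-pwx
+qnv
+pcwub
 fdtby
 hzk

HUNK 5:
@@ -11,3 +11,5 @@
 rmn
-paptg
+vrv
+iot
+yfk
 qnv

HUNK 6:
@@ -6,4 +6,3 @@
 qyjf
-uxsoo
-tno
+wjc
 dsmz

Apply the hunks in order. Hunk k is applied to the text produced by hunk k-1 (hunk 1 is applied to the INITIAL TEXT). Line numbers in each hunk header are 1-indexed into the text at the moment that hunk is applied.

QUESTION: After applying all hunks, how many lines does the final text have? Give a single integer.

Answer: 18

Derivation:
Hunk 1: at line 2 remove [zrfi] add [qyjf,uxsoo] -> 14 lines: wts lpx dymwa qyjf uxsoo lqe dsmz bdoee rmn paptg pwx fdtby hzk knr
Hunk 2: at line 4 remove [lqe] add [tno] -> 14 lines: wts lpx dymwa qyjf uxsoo tno dsmz bdoee rmn paptg pwx fdtby hzk knr
Hunk 3: at line 2 remove [dymwa] add [nwooo,ksdke,llv] -> 16 lines: wts lpx nwooo ksdke llv qyjf uxsoo tno dsmz bdoee rmn paptg pwx fdtby hzk knr
Hunk 4: at line 11 remove [pwx] add [qnv,pcwub] -> 17 lines: wts lpx nwooo ksdke llv qyjf uxsoo tno dsmz bdoee rmn paptg qnv pcwub fdtby hzk knr
Hunk 5: at line 11 remove [paptg] add [vrv,iot,yfk] -> 19 lines: wts lpx nwooo ksdke llv qyjf uxsoo tno dsmz bdoee rmn vrv iot yfk qnv pcwub fdtby hzk knr
Hunk 6: at line 6 remove [uxsoo,tno] add [wjc] -> 18 lines: wts lpx nwooo ksdke llv qyjf wjc dsmz bdoee rmn vrv iot yfk qnv pcwub fdtby hzk knr
Final line count: 18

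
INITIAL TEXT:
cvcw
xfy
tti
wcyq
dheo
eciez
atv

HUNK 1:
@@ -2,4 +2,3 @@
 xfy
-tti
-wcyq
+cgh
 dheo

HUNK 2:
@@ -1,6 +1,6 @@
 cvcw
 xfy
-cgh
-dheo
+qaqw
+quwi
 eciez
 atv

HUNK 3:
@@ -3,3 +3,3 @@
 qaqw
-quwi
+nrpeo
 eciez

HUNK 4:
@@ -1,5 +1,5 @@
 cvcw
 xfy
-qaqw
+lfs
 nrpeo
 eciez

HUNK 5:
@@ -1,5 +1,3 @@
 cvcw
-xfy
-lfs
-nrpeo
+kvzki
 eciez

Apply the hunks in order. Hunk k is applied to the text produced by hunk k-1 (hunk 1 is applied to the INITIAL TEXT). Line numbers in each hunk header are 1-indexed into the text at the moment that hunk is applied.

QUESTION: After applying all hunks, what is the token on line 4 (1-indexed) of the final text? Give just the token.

Answer: atv

Derivation:
Hunk 1: at line 2 remove [tti,wcyq] add [cgh] -> 6 lines: cvcw xfy cgh dheo eciez atv
Hunk 2: at line 1 remove [cgh,dheo] add [qaqw,quwi] -> 6 lines: cvcw xfy qaqw quwi eciez atv
Hunk 3: at line 3 remove [quwi] add [nrpeo] -> 6 lines: cvcw xfy qaqw nrpeo eciez atv
Hunk 4: at line 1 remove [qaqw] add [lfs] -> 6 lines: cvcw xfy lfs nrpeo eciez atv
Hunk 5: at line 1 remove [xfy,lfs,nrpeo] add [kvzki] -> 4 lines: cvcw kvzki eciez atv
Final line 4: atv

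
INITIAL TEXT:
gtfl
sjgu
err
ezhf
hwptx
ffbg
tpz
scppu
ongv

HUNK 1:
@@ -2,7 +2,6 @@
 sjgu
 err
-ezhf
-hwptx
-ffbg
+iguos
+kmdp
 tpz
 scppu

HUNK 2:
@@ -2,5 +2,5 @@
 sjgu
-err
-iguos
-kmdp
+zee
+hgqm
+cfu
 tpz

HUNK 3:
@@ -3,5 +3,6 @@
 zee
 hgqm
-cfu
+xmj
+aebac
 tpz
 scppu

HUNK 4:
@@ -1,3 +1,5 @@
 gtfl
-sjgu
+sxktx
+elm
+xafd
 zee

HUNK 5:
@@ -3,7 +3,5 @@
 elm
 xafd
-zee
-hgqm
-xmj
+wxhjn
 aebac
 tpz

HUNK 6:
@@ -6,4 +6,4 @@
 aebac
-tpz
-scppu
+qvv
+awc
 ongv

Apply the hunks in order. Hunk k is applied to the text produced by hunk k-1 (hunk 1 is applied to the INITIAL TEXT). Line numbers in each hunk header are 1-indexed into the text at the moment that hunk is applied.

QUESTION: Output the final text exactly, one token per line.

Answer: gtfl
sxktx
elm
xafd
wxhjn
aebac
qvv
awc
ongv

Derivation:
Hunk 1: at line 2 remove [ezhf,hwptx,ffbg] add [iguos,kmdp] -> 8 lines: gtfl sjgu err iguos kmdp tpz scppu ongv
Hunk 2: at line 2 remove [err,iguos,kmdp] add [zee,hgqm,cfu] -> 8 lines: gtfl sjgu zee hgqm cfu tpz scppu ongv
Hunk 3: at line 3 remove [cfu] add [xmj,aebac] -> 9 lines: gtfl sjgu zee hgqm xmj aebac tpz scppu ongv
Hunk 4: at line 1 remove [sjgu] add [sxktx,elm,xafd] -> 11 lines: gtfl sxktx elm xafd zee hgqm xmj aebac tpz scppu ongv
Hunk 5: at line 3 remove [zee,hgqm,xmj] add [wxhjn] -> 9 lines: gtfl sxktx elm xafd wxhjn aebac tpz scppu ongv
Hunk 6: at line 6 remove [tpz,scppu] add [qvv,awc] -> 9 lines: gtfl sxktx elm xafd wxhjn aebac qvv awc ongv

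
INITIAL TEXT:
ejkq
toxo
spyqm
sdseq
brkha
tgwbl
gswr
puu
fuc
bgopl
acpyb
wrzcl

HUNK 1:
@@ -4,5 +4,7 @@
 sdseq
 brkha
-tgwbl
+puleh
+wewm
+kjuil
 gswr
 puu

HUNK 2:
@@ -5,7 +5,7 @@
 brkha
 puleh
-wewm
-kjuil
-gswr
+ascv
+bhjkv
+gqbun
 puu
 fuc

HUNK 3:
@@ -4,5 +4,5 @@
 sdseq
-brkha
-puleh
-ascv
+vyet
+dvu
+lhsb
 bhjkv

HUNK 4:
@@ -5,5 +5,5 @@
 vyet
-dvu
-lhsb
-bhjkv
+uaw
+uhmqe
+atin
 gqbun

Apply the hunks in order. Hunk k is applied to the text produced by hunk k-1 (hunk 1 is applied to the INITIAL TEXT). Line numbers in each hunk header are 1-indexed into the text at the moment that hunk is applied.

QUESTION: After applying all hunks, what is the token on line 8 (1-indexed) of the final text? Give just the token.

Answer: atin

Derivation:
Hunk 1: at line 4 remove [tgwbl] add [puleh,wewm,kjuil] -> 14 lines: ejkq toxo spyqm sdseq brkha puleh wewm kjuil gswr puu fuc bgopl acpyb wrzcl
Hunk 2: at line 5 remove [wewm,kjuil,gswr] add [ascv,bhjkv,gqbun] -> 14 lines: ejkq toxo spyqm sdseq brkha puleh ascv bhjkv gqbun puu fuc bgopl acpyb wrzcl
Hunk 3: at line 4 remove [brkha,puleh,ascv] add [vyet,dvu,lhsb] -> 14 lines: ejkq toxo spyqm sdseq vyet dvu lhsb bhjkv gqbun puu fuc bgopl acpyb wrzcl
Hunk 4: at line 5 remove [dvu,lhsb,bhjkv] add [uaw,uhmqe,atin] -> 14 lines: ejkq toxo spyqm sdseq vyet uaw uhmqe atin gqbun puu fuc bgopl acpyb wrzcl
Final line 8: atin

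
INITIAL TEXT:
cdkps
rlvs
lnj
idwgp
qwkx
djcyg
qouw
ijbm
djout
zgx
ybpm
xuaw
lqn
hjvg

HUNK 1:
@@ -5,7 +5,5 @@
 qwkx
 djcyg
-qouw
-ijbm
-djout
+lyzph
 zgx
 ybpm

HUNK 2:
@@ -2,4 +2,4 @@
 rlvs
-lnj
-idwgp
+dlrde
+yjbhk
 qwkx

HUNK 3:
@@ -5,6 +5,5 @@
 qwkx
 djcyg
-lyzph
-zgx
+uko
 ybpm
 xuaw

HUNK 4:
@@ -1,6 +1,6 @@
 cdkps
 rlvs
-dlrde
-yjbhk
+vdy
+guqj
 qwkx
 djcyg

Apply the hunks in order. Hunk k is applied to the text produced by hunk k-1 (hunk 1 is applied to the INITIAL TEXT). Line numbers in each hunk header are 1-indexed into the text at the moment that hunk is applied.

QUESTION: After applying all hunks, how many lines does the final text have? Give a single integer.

Answer: 11

Derivation:
Hunk 1: at line 5 remove [qouw,ijbm,djout] add [lyzph] -> 12 lines: cdkps rlvs lnj idwgp qwkx djcyg lyzph zgx ybpm xuaw lqn hjvg
Hunk 2: at line 2 remove [lnj,idwgp] add [dlrde,yjbhk] -> 12 lines: cdkps rlvs dlrde yjbhk qwkx djcyg lyzph zgx ybpm xuaw lqn hjvg
Hunk 3: at line 5 remove [lyzph,zgx] add [uko] -> 11 lines: cdkps rlvs dlrde yjbhk qwkx djcyg uko ybpm xuaw lqn hjvg
Hunk 4: at line 1 remove [dlrde,yjbhk] add [vdy,guqj] -> 11 lines: cdkps rlvs vdy guqj qwkx djcyg uko ybpm xuaw lqn hjvg
Final line count: 11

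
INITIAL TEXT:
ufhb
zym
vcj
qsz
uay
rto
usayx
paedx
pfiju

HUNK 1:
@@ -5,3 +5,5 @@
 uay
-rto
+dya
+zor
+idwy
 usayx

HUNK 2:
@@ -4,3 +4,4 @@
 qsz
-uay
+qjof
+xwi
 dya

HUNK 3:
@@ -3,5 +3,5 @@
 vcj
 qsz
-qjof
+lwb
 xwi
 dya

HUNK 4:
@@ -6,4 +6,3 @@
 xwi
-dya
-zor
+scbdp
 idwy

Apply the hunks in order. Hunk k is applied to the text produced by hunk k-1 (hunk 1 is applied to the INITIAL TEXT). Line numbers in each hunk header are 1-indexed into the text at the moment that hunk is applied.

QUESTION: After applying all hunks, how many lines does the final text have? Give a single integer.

Answer: 11

Derivation:
Hunk 1: at line 5 remove [rto] add [dya,zor,idwy] -> 11 lines: ufhb zym vcj qsz uay dya zor idwy usayx paedx pfiju
Hunk 2: at line 4 remove [uay] add [qjof,xwi] -> 12 lines: ufhb zym vcj qsz qjof xwi dya zor idwy usayx paedx pfiju
Hunk 3: at line 3 remove [qjof] add [lwb] -> 12 lines: ufhb zym vcj qsz lwb xwi dya zor idwy usayx paedx pfiju
Hunk 4: at line 6 remove [dya,zor] add [scbdp] -> 11 lines: ufhb zym vcj qsz lwb xwi scbdp idwy usayx paedx pfiju
Final line count: 11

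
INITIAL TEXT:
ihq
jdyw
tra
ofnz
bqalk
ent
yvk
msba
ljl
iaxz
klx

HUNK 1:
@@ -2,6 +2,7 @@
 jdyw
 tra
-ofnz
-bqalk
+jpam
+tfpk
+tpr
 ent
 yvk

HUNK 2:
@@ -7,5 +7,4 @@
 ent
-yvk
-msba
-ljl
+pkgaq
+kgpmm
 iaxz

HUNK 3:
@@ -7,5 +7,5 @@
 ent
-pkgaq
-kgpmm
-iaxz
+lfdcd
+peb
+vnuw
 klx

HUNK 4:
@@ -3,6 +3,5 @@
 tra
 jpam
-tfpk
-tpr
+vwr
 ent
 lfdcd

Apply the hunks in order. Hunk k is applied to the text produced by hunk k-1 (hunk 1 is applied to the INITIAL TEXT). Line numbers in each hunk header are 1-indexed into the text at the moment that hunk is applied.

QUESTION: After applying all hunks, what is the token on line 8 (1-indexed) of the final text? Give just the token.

Answer: peb

Derivation:
Hunk 1: at line 2 remove [ofnz,bqalk] add [jpam,tfpk,tpr] -> 12 lines: ihq jdyw tra jpam tfpk tpr ent yvk msba ljl iaxz klx
Hunk 2: at line 7 remove [yvk,msba,ljl] add [pkgaq,kgpmm] -> 11 lines: ihq jdyw tra jpam tfpk tpr ent pkgaq kgpmm iaxz klx
Hunk 3: at line 7 remove [pkgaq,kgpmm,iaxz] add [lfdcd,peb,vnuw] -> 11 lines: ihq jdyw tra jpam tfpk tpr ent lfdcd peb vnuw klx
Hunk 4: at line 3 remove [tfpk,tpr] add [vwr] -> 10 lines: ihq jdyw tra jpam vwr ent lfdcd peb vnuw klx
Final line 8: peb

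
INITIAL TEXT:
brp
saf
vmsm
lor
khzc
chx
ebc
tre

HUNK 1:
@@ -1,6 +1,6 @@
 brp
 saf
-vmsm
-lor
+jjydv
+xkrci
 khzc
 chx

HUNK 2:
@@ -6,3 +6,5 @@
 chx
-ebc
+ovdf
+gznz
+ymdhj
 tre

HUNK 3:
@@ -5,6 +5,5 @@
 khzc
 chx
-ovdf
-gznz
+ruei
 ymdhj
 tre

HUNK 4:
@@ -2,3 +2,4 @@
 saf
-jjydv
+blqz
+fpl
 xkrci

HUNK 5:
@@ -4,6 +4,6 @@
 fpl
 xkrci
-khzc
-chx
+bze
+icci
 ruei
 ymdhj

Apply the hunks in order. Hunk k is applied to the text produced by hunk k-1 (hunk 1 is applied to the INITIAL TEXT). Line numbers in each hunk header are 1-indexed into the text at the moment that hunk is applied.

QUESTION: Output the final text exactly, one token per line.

Hunk 1: at line 1 remove [vmsm,lor] add [jjydv,xkrci] -> 8 lines: brp saf jjydv xkrci khzc chx ebc tre
Hunk 2: at line 6 remove [ebc] add [ovdf,gznz,ymdhj] -> 10 lines: brp saf jjydv xkrci khzc chx ovdf gznz ymdhj tre
Hunk 3: at line 5 remove [ovdf,gznz] add [ruei] -> 9 lines: brp saf jjydv xkrci khzc chx ruei ymdhj tre
Hunk 4: at line 2 remove [jjydv] add [blqz,fpl] -> 10 lines: brp saf blqz fpl xkrci khzc chx ruei ymdhj tre
Hunk 5: at line 4 remove [khzc,chx] add [bze,icci] -> 10 lines: brp saf blqz fpl xkrci bze icci ruei ymdhj tre

Answer: brp
saf
blqz
fpl
xkrci
bze
icci
ruei
ymdhj
tre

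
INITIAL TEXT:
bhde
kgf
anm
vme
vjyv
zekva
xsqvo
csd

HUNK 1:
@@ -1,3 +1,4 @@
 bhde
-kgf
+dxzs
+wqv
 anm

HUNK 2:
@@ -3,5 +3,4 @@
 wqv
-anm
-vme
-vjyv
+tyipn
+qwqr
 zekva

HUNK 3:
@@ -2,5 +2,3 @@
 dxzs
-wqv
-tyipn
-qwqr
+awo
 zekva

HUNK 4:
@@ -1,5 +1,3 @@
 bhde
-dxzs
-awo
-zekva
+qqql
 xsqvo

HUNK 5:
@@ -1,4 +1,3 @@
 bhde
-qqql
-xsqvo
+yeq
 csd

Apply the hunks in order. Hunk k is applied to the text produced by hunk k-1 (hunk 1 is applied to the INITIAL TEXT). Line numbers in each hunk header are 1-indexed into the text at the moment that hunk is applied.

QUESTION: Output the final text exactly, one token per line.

Answer: bhde
yeq
csd

Derivation:
Hunk 1: at line 1 remove [kgf] add [dxzs,wqv] -> 9 lines: bhde dxzs wqv anm vme vjyv zekva xsqvo csd
Hunk 2: at line 3 remove [anm,vme,vjyv] add [tyipn,qwqr] -> 8 lines: bhde dxzs wqv tyipn qwqr zekva xsqvo csd
Hunk 3: at line 2 remove [wqv,tyipn,qwqr] add [awo] -> 6 lines: bhde dxzs awo zekva xsqvo csd
Hunk 4: at line 1 remove [dxzs,awo,zekva] add [qqql] -> 4 lines: bhde qqql xsqvo csd
Hunk 5: at line 1 remove [qqql,xsqvo] add [yeq] -> 3 lines: bhde yeq csd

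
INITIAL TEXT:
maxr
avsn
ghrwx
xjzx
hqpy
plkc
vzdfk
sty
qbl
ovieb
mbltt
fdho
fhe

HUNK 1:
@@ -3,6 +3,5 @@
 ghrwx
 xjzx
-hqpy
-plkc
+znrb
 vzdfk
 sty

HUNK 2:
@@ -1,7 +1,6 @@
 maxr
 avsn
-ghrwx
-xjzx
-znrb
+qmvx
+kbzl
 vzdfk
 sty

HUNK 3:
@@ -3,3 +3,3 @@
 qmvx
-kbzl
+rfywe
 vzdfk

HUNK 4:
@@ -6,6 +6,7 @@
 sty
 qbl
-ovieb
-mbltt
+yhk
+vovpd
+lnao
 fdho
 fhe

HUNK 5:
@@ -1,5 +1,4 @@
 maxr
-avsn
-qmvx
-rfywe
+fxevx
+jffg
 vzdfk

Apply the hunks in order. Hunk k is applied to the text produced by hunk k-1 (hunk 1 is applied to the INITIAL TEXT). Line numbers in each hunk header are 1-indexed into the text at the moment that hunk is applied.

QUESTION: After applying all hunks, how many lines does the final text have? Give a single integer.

Answer: 11

Derivation:
Hunk 1: at line 3 remove [hqpy,plkc] add [znrb] -> 12 lines: maxr avsn ghrwx xjzx znrb vzdfk sty qbl ovieb mbltt fdho fhe
Hunk 2: at line 1 remove [ghrwx,xjzx,znrb] add [qmvx,kbzl] -> 11 lines: maxr avsn qmvx kbzl vzdfk sty qbl ovieb mbltt fdho fhe
Hunk 3: at line 3 remove [kbzl] add [rfywe] -> 11 lines: maxr avsn qmvx rfywe vzdfk sty qbl ovieb mbltt fdho fhe
Hunk 4: at line 6 remove [ovieb,mbltt] add [yhk,vovpd,lnao] -> 12 lines: maxr avsn qmvx rfywe vzdfk sty qbl yhk vovpd lnao fdho fhe
Hunk 5: at line 1 remove [avsn,qmvx,rfywe] add [fxevx,jffg] -> 11 lines: maxr fxevx jffg vzdfk sty qbl yhk vovpd lnao fdho fhe
Final line count: 11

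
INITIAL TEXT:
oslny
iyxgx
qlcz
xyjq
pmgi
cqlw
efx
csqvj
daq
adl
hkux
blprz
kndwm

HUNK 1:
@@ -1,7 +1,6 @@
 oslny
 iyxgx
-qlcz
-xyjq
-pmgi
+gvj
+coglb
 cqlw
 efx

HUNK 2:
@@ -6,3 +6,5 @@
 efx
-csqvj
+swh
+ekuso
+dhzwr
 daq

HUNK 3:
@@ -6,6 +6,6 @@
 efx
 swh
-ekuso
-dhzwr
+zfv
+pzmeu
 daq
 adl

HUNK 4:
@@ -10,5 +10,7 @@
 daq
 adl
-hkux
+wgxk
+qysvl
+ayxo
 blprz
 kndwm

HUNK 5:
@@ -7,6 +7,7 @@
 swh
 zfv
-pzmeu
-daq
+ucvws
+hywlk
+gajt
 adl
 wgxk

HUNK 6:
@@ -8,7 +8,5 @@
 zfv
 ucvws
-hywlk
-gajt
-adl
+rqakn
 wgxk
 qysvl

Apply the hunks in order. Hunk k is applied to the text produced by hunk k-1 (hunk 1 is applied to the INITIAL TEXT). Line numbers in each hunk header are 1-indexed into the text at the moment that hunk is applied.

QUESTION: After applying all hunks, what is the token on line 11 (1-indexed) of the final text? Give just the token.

Hunk 1: at line 1 remove [qlcz,xyjq,pmgi] add [gvj,coglb] -> 12 lines: oslny iyxgx gvj coglb cqlw efx csqvj daq adl hkux blprz kndwm
Hunk 2: at line 6 remove [csqvj] add [swh,ekuso,dhzwr] -> 14 lines: oslny iyxgx gvj coglb cqlw efx swh ekuso dhzwr daq adl hkux blprz kndwm
Hunk 3: at line 6 remove [ekuso,dhzwr] add [zfv,pzmeu] -> 14 lines: oslny iyxgx gvj coglb cqlw efx swh zfv pzmeu daq adl hkux blprz kndwm
Hunk 4: at line 10 remove [hkux] add [wgxk,qysvl,ayxo] -> 16 lines: oslny iyxgx gvj coglb cqlw efx swh zfv pzmeu daq adl wgxk qysvl ayxo blprz kndwm
Hunk 5: at line 7 remove [pzmeu,daq] add [ucvws,hywlk,gajt] -> 17 lines: oslny iyxgx gvj coglb cqlw efx swh zfv ucvws hywlk gajt adl wgxk qysvl ayxo blprz kndwm
Hunk 6: at line 8 remove [hywlk,gajt,adl] add [rqakn] -> 15 lines: oslny iyxgx gvj coglb cqlw efx swh zfv ucvws rqakn wgxk qysvl ayxo blprz kndwm
Final line 11: wgxk

Answer: wgxk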